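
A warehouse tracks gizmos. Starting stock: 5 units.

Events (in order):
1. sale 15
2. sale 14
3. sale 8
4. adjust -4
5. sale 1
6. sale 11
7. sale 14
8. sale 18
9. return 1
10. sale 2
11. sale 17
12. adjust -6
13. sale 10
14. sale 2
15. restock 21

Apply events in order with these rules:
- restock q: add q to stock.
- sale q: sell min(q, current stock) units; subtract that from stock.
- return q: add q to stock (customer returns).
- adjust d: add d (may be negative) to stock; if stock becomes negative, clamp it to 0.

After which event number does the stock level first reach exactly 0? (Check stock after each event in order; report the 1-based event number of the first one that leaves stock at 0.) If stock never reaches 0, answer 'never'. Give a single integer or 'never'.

Processing events:
Start: stock = 5
  Event 1 (sale 15): sell min(15,5)=5. stock: 5 - 5 = 0. total_sold = 5
  Event 2 (sale 14): sell min(14,0)=0. stock: 0 - 0 = 0. total_sold = 5
  Event 3 (sale 8): sell min(8,0)=0. stock: 0 - 0 = 0. total_sold = 5
  Event 4 (adjust -4): 0 + -4 = 0 (clamped to 0)
  Event 5 (sale 1): sell min(1,0)=0. stock: 0 - 0 = 0. total_sold = 5
  Event 6 (sale 11): sell min(11,0)=0. stock: 0 - 0 = 0. total_sold = 5
  Event 7 (sale 14): sell min(14,0)=0. stock: 0 - 0 = 0. total_sold = 5
  Event 8 (sale 18): sell min(18,0)=0. stock: 0 - 0 = 0. total_sold = 5
  Event 9 (return 1): 0 + 1 = 1
  Event 10 (sale 2): sell min(2,1)=1. stock: 1 - 1 = 0. total_sold = 6
  Event 11 (sale 17): sell min(17,0)=0. stock: 0 - 0 = 0. total_sold = 6
  Event 12 (adjust -6): 0 + -6 = 0 (clamped to 0)
  Event 13 (sale 10): sell min(10,0)=0. stock: 0 - 0 = 0. total_sold = 6
  Event 14 (sale 2): sell min(2,0)=0. stock: 0 - 0 = 0. total_sold = 6
  Event 15 (restock 21): 0 + 21 = 21
Final: stock = 21, total_sold = 6

First zero at event 1.

Answer: 1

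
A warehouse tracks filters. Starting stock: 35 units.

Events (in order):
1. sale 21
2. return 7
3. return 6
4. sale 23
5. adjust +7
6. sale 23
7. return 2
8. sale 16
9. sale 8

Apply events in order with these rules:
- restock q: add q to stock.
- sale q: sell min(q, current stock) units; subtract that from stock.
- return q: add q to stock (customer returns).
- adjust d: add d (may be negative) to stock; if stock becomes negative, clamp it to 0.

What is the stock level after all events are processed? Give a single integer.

Answer: 0

Derivation:
Processing events:
Start: stock = 35
  Event 1 (sale 21): sell min(21,35)=21. stock: 35 - 21 = 14. total_sold = 21
  Event 2 (return 7): 14 + 7 = 21
  Event 3 (return 6): 21 + 6 = 27
  Event 4 (sale 23): sell min(23,27)=23. stock: 27 - 23 = 4. total_sold = 44
  Event 5 (adjust +7): 4 + 7 = 11
  Event 6 (sale 23): sell min(23,11)=11. stock: 11 - 11 = 0. total_sold = 55
  Event 7 (return 2): 0 + 2 = 2
  Event 8 (sale 16): sell min(16,2)=2. stock: 2 - 2 = 0. total_sold = 57
  Event 9 (sale 8): sell min(8,0)=0. stock: 0 - 0 = 0. total_sold = 57
Final: stock = 0, total_sold = 57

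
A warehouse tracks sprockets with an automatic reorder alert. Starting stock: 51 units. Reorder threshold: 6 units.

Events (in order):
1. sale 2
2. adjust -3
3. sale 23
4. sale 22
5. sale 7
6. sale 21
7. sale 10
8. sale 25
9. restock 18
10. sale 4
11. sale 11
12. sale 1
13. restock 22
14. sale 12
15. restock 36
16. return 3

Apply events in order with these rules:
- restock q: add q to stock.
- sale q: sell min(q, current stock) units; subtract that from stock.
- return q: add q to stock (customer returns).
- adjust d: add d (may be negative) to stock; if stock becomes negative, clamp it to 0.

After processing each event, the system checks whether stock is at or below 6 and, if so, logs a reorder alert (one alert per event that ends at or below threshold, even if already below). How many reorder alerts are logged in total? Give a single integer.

Answer: 7

Derivation:
Processing events:
Start: stock = 51
  Event 1 (sale 2): sell min(2,51)=2. stock: 51 - 2 = 49. total_sold = 2
  Event 2 (adjust -3): 49 + -3 = 46
  Event 3 (sale 23): sell min(23,46)=23. stock: 46 - 23 = 23. total_sold = 25
  Event 4 (sale 22): sell min(22,23)=22. stock: 23 - 22 = 1. total_sold = 47
  Event 5 (sale 7): sell min(7,1)=1. stock: 1 - 1 = 0. total_sold = 48
  Event 6 (sale 21): sell min(21,0)=0. stock: 0 - 0 = 0. total_sold = 48
  Event 7 (sale 10): sell min(10,0)=0. stock: 0 - 0 = 0. total_sold = 48
  Event 8 (sale 25): sell min(25,0)=0. stock: 0 - 0 = 0. total_sold = 48
  Event 9 (restock 18): 0 + 18 = 18
  Event 10 (sale 4): sell min(4,18)=4. stock: 18 - 4 = 14. total_sold = 52
  Event 11 (sale 11): sell min(11,14)=11. stock: 14 - 11 = 3. total_sold = 63
  Event 12 (sale 1): sell min(1,3)=1. stock: 3 - 1 = 2. total_sold = 64
  Event 13 (restock 22): 2 + 22 = 24
  Event 14 (sale 12): sell min(12,24)=12. stock: 24 - 12 = 12. total_sold = 76
  Event 15 (restock 36): 12 + 36 = 48
  Event 16 (return 3): 48 + 3 = 51
Final: stock = 51, total_sold = 76

Checking against threshold 6:
  After event 1: stock=49 > 6
  After event 2: stock=46 > 6
  After event 3: stock=23 > 6
  After event 4: stock=1 <= 6 -> ALERT
  After event 5: stock=0 <= 6 -> ALERT
  After event 6: stock=0 <= 6 -> ALERT
  After event 7: stock=0 <= 6 -> ALERT
  After event 8: stock=0 <= 6 -> ALERT
  After event 9: stock=18 > 6
  After event 10: stock=14 > 6
  After event 11: stock=3 <= 6 -> ALERT
  After event 12: stock=2 <= 6 -> ALERT
  After event 13: stock=24 > 6
  After event 14: stock=12 > 6
  After event 15: stock=48 > 6
  After event 16: stock=51 > 6
Alert events: [4, 5, 6, 7, 8, 11, 12]. Count = 7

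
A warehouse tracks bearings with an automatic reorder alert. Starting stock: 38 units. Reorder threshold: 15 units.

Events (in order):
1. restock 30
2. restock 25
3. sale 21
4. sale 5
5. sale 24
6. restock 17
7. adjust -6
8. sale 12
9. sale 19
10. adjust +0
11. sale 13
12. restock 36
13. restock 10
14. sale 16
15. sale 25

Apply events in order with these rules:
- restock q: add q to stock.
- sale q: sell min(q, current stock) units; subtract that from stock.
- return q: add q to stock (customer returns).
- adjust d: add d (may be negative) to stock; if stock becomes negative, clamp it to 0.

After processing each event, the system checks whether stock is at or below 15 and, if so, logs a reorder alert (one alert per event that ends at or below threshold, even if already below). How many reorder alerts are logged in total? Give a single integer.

Processing events:
Start: stock = 38
  Event 1 (restock 30): 38 + 30 = 68
  Event 2 (restock 25): 68 + 25 = 93
  Event 3 (sale 21): sell min(21,93)=21. stock: 93 - 21 = 72. total_sold = 21
  Event 4 (sale 5): sell min(5,72)=5. stock: 72 - 5 = 67. total_sold = 26
  Event 5 (sale 24): sell min(24,67)=24. stock: 67 - 24 = 43. total_sold = 50
  Event 6 (restock 17): 43 + 17 = 60
  Event 7 (adjust -6): 60 + -6 = 54
  Event 8 (sale 12): sell min(12,54)=12. stock: 54 - 12 = 42. total_sold = 62
  Event 9 (sale 19): sell min(19,42)=19. stock: 42 - 19 = 23. total_sold = 81
  Event 10 (adjust +0): 23 + 0 = 23
  Event 11 (sale 13): sell min(13,23)=13. stock: 23 - 13 = 10. total_sold = 94
  Event 12 (restock 36): 10 + 36 = 46
  Event 13 (restock 10): 46 + 10 = 56
  Event 14 (sale 16): sell min(16,56)=16. stock: 56 - 16 = 40. total_sold = 110
  Event 15 (sale 25): sell min(25,40)=25. stock: 40 - 25 = 15. total_sold = 135
Final: stock = 15, total_sold = 135

Checking against threshold 15:
  After event 1: stock=68 > 15
  After event 2: stock=93 > 15
  After event 3: stock=72 > 15
  After event 4: stock=67 > 15
  After event 5: stock=43 > 15
  After event 6: stock=60 > 15
  After event 7: stock=54 > 15
  After event 8: stock=42 > 15
  After event 9: stock=23 > 15
  After event 10: stock=23 > 15
  After event 11: stock=10 <= 15 -> ALERT
  After event 12: stock=46 > 15
  After event 13: stock=56 > 15
  After event 14: stock=40 > 15
  After event 15: stock=15 <= 15 -> ALERT
Alert events: [11, 15]. Count = 2

Answer: 2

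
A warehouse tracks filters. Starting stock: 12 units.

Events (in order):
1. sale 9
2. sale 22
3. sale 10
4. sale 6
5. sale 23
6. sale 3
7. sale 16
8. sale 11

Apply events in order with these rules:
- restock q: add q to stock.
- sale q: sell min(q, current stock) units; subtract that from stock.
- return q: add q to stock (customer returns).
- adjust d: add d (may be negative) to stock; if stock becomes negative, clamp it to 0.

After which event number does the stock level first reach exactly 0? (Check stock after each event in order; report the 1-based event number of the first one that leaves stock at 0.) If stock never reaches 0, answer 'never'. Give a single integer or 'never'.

Answer: 2

Derivation:
Processing events:
Start: stock = 12
  Event 1 (sale 9): sell min(9,12)=9. stock: 12 - 9 = 3. total_sold = 9
  Event 2 (sale 22): sell min(22,3)=3. stock: 3 - 3 = 0. total_sold = 12
  Event 3 (sale 10): sell min(10,0)=0. stock: 0 - 0 = 0. total_sold = 12
  Event 4 (sale 6): sell min(6,0)=0. stock: 0 - 0 = 0. total_sold = 12
  Event 5 (sale 23): sell min(23,0)=0. stock: 0 - 0 = 0. total_sold = 12
  Event 6 (sale 3): sell min(3,0)=0. stock: 0 - 0 = 0. total_sold = 12
  Event 7 (sale 16): sell min(16,0)=0. stock: 0 - 0 = 0. total_sold = 12
  Event 8 (sale 11): sell min(11,0)=0. stock: 0 - 0 = 0. total_sold = 12
Final: stock = 0, total_sold = 12

First zero at event 2.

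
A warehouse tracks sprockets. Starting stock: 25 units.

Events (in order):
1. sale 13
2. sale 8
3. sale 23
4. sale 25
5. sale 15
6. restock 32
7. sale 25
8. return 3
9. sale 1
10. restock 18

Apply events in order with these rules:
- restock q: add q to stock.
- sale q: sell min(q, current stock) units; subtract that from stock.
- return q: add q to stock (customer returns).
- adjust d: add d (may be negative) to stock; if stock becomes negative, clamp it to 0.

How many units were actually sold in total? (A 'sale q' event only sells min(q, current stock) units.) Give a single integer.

Answer: 51

Derivation:
Processing events:
Start: stock = 25
  Event 1 (sale 13): sell min(13,25)=13. stock: 25 - 13 = 12. total_sold = 13
  Event 2 (sale 8): sell min(8,12)=8. stock: 12 - 8 = 4. total_sold = 21
  Event 3 (sale 23): sell min(23,4)=4. stock: 4 - 4 = 0. total_sold = 25
  Event 4 (sale 25): sell min(25,0)=0. stock: 0 - 0 = 0. total_sold = 25
  Event 5 (sale 15): sell min(15,0)=0. stock: 0 - 0 = 0. total_sold = 25
  Event 6 (restock 32): 0 + 32 = 32
  Event 7 (sale 25): sell min(25,32)=25. stock: 32 - 25 = 7. total_sold = 50
  Event 8 (return 3): 7 + 3 = 10
  Event 9 (sale 1): sell min(1,10)=1. stock: 10 - 1 = 9. total_sold = 51
  Event 10 (restock 18): 9 + 18 = 27
Final: stock = 27, total_sold = 51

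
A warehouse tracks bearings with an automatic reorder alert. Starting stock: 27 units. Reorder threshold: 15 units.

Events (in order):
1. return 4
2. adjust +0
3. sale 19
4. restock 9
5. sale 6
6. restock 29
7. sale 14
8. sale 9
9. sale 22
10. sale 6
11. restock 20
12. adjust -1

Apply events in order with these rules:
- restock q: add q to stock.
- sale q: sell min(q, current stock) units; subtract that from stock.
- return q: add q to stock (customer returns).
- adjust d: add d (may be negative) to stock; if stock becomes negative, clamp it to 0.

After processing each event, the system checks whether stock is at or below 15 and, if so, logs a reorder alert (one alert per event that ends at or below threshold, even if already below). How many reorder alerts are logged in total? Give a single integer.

Processing events:
Start: stock = 27
  Event 1 (return 4): 27 + 4 = 31
  Event 2 (adjust +0): 31 + 0 = 31
  Event 3 (sale 19): sell min(19,31)=19. stock: 31 - 19 = 12. total_sold = 19
  Event 4 (restock 9): 12 + 9 = 21
  Event 5 (sale 6): sell min(6,21)=6. stock: 21 - 6 = 15. total_sold = 25
  Event 6 (restock 29): 15 + 29 = 44
  Event 7 (sale 14): sell min(14,44)=14. stock: 44 - 14 = 30. total_sold = 39
  Event 8 (sale 9): sell min(9,30)=9. stock: 30 - 9 = 21. total_sold = 48
  Event 9 (sale 22): sell min(22,21)=21. stock: 21 - 21 = 0. total_sold = 69
  Event 10 (sale 6): sell min(6,0)=0. stock: 0 - 0 = 0. total_sold = 69
  Event 11 (restock 20): 0 + 20 = 20
  Event 12 (adjust -1): 20 + -1 = 19
Final: stock = 19, total_sold = 69

Checking against threshold 15:
  After event 1: stock=31 > 15
  After event 2: stock=31 > 15
  After event 3: stock=12 <= 15 -> ALERT
  After event 4: stock=21 > 15
  After event 5: stock=15 <= 15 -> ALERT
  After event 6: stock=44 > 15
  After event 7: stock=30 > 15
  After event 8: stock=21 > 15
  After event 9: stock=0 <= 15 -> ALERT
  After event 10: stock=0 <= 15 -> ALERT
  After event 11: stock=20 > 15
  After event 12: stock=19 > 15
Alert events: [3, 5, 9, 10]. Count = 4

Answer: 4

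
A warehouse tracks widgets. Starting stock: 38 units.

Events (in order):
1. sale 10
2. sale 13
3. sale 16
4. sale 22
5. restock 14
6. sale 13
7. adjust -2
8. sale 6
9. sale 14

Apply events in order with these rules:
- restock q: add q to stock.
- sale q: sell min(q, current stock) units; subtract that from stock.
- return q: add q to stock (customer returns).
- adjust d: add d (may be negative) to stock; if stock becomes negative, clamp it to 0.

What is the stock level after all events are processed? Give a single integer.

Answer: 0

Derivation:
Processing events:
Start: stock = 38
  Event 1 (sale 10): sell min(10,38)=10. stock: 38 - 10 = 28. total_sold = 10
  Event 2 (sale 13): sell min(13,28)=13. stock: 28 - 13 = 15. total_sold = 23
  Event 3 (sale 16): sell min(16,15)=15. stock: 15 - 15 = 0. total_sold = 38
  Event 4 (sale 22): sell min(22,0)=0. stock: 0 - 0 = 0. total_sold = 38
  Event 5 (restock 14): 0 + 14 = 14
  Event 6 (sale 13): sell min(13,14)=13. stock: 14 - 13 = 1. total_sold = 51
  Event 7 (adjust -2): 1 + -2 = 0 (clamped to 0)
  Event 8 (sale 6): sell min(6,0)=0. stock: 0 - 0 = 0. total_sold = 51
  Event 9 (sale 14): sell min(14,0)=0. stock: 0 - 0 = 0. total_sold = 51
Final: stock = 0, total_sold = 51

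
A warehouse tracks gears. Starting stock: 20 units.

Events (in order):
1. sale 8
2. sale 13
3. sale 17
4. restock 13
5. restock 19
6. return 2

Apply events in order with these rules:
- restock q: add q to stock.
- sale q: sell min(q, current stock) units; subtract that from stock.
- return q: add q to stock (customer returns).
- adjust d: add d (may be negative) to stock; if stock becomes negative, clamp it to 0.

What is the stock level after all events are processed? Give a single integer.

Processing events:
Start: stock = 20
  Event 1 (sale 8): sell min(8,20)=8. stock: 20 - 8 = 12. total_sold = 8
  Event 2 (sale 13): sell min(13,12)=12. stock: 12 - 12 = 0. total_sold = 20
  Event 3 (sale 17): sell min(17,0)=0. stock: 0 - 0 = 0. total_sold = 20
  Event 4 (restock 13): 0 + 13 = 13
  Event 5 (restock 19): 13 + 19 = 32
  Event 6 (return 2): 32 + 2 = 34
Final: stock = 34, total_sold = 20

Answer: 34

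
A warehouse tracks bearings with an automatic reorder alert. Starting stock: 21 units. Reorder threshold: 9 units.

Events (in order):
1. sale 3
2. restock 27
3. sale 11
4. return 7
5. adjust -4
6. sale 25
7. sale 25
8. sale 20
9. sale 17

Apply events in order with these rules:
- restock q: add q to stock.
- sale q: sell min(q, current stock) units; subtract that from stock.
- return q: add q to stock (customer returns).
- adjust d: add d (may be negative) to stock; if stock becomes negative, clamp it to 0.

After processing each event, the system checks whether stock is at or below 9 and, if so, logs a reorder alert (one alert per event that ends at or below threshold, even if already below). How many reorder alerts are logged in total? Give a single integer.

Processing events:
Start: stock = 21
  Event 1 (sale 3): sell min(3,21)=3. stock: 21 - 3 = 18. total_sold = 3
  Event 2 (restock 27): 18 + 27 = 45
  Event 3 (sale 11): sell min(11,45)=11. stock: 45 - 11 = 34. total_sold = 14
  Event 4 (return 7): 34 + 7 = 41
  Event 5 (adjust -4): 41 + -4 = 37
  Event 6 (sale 25): sell min(25,37)=25. stock: 37 - 25 = 12. total_sold = 39
  Event 7 (sale 25): sell min(25,12)=12. stock: 12 - 12 = 0. total_sold = 51
  Event 8 (sale 20): sell min(20,0)=0. stock: 0 - 0 = 0. total_sold = 51
  Event 9 (sale 17): sell min(17,0)=0. stock: 0 - 0 = 0. total_sold = 51
Final: stock = 0, total_sold = 51

Checking against threshold 9:
  After event 1: stock=18 > 9
  After event 2: stock=45 > 9
  After event 3: stock=34 > 9
  After event 4: stock=41 > 9
  After event 5: stock=37 > 9
  After event 6: stock=12 > 9
  After event 7: stock=0 <= 9 -> ALERT
  After event 8: stock=0 <= 9 -> ALERT
  After event 9: stock=0 <= 9 -> ALERT
Alert events: [7, 8, 9]. Count = 3

Answer: 3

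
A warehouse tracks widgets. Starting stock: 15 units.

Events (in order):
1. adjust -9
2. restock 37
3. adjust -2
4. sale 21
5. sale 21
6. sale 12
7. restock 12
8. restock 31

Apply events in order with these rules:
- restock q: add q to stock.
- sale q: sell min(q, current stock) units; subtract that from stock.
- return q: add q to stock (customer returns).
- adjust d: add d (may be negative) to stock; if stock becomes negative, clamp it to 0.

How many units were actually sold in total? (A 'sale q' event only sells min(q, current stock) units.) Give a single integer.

Answer: 41

Derivation:
Processing events:
Start: stock = 15
  Event 1 (adjust -9): 15 + -9 = 6
  Event 2 (restock 37): 6 + 37 = 43
  Event 3 (adjust -2): 43 + -2 = 41
  Event 4 (sale 21): sell min(21,41)=21. stock: 41 - 21 = 20. total_sold = 21
  Event 5 (sale 21): sell min(21,20)=20. stock: 20 - 20 = 0. total_sold = 41
  Event 6 (sale 12): sell min(12,0)=0. stock: 0 - 0 = 0. total_sold = 41
  Event 7 (restock 12): 0 + 12 = 12
  Event 8 (restock 31): 12 + 31 = 43
Final: stock = 43, total_sold = 41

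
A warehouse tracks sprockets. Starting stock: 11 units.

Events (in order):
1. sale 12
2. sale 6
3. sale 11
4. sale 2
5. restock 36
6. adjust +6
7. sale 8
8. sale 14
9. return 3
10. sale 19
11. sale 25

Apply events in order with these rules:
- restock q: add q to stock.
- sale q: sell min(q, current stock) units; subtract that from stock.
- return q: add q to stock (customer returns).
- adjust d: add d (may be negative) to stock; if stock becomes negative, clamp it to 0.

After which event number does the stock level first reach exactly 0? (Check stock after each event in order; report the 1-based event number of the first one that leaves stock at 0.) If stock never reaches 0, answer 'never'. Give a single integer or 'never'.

Answer: 1

Derivation:
Processing events:
Start: stock = 11
  Event 1 (sale 12): sell min(12,11)=11. stock: 11 - 11 = 0. total_sold = 11
  Event 2 (sale 6): sell min(6,0)=0. stock: 0 - 0 = 0. total_sold = 11
  Event 3 (sale 11): sell min(11,0)=0. stock: 0 - 0 = 0. total_sold = 11
  Event 4 (sale 2): sell min(2,0)=0. stock: 0 - 0 = 0. total_sold = 11
  Event 5 (restock 36): 0 + 36 = 36
  Event 6 (adjust +6): 36 + 6 = 42
  Event 7 (sale 8): sell min(8,42)=8. stock: 42 - 8 = 34. total_sold = 19
  Event 8 (sale 14): sell min(14,34)=14. stock: 34 - 14 = 20. total_sold = 33
  Event 9 (return 3): 20 + 3 = 23
  Event 10 (sale 19): sell min(19,23)=19. stock: 23 - 19 = 4. total_sold = 52
  Event 11 (sale 25): sell min(25,4)=4. stock: 4 - 4 = 0. total_sold = 56
Final: stock = 0, total_sold = 56

First zero at event 1.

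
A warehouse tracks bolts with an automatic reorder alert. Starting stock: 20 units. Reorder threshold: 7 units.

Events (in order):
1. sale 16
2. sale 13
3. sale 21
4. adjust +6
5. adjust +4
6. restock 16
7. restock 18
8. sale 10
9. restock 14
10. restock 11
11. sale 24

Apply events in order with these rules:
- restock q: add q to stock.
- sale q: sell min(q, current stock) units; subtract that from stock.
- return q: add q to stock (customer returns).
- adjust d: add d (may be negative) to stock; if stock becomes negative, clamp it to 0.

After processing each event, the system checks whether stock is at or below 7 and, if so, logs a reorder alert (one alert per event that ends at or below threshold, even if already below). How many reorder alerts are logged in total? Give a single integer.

Answer: 4

Derivation:
Processing events:
Start: stock = 20
  Event 1 (sale 16): sell min(16,20)=16. stock: 20 - 16 = 4. total_sold = 16
  Event 2 (sale 13): sell min(13,4)=4. stock: 4 - 4 = 0. total_sold = 20
  Event 3 (sale 21): sell min(21,0)=0. stock: 0 - 0 = 0. total_sold = 20
  Event 4 (adjust +6): 0 + 6 = 6
  Event 5 (adjust +4): 6 + 4 = 10
  Event 6 (restock 16): 10 + 16 = 26
  Event 7 (restock 18): 26 + 18 = 44
  Event 8 (sale 10): sell min(10,44)=10. stock: 44 - 10 = 34. total_sold = 30
  Event 9 (restock 14): 34 + 14 = 48
  Event 10 (restock 11): 48 + 11 = 59
  Event 11 (sale 24): sell min(24,59)=24. stock: 59 - 24 = 35. total_sold = 54
Final: stock = 35, total_sold = 54

Checking against threshold 7:
  After event 1: stock=4 <= 7 -> ALERT
  After event 2: stock=0 <= 7 -> ALERT
  After event 3: stock=0 <= 7 -> ALERT
  After event 4: stock=6 <= 7 -> ALERT
  After event 5: stock=10 > 7
  After event 6: stock=26 > 7
  After event 7: stock=44 > 7
  After event 8: stock=34 > 7
  After event 9: stock=48 > 7
  After event 10: stock=59 > 7
  After event 11: stock=35 > 7
Alert events: [1, 2, 3, 4]. Count = 4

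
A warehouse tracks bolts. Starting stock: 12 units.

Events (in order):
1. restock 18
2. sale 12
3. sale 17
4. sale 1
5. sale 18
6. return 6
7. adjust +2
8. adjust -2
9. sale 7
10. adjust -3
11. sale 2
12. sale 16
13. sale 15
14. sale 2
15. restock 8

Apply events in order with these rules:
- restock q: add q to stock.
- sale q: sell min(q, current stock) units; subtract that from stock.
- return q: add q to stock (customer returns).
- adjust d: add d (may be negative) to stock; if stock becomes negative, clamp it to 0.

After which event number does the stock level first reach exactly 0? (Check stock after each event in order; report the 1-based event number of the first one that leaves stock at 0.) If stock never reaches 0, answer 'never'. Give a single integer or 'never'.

Processing events:
Start: stock = 12
  Event 1 (restock 18): 12 + 18 = 30
  Event 2 (sale 12): sell min(12,30)=12. stock: 30 - 12 = 18. total_sold = 12
  Event 3 (sale 17): sell min(17,18)=17. stock: 18 - 17 = 1. total_sold = 29
  Event 4 (sale 1): sell min(1,1)=1. stock: 1 - 1 = 0. total_sold = 30
  Event 5 (sale 18): sell min(18,0)=0. stock: 0 - 0 = 0. total_sold = 30
  Event 6 (return 6): 0 + 6 = 6
  Event 7 (adjust +2): 6 + 2 = 8
  Event 8 (adjust -2): 8 + -2 = 6
  Event 9 (sale 7): sell min(7,6)=6. stock: 6 - 6 = 0. total_sold = 36
  Event 10 (adjust -3): 0 + -3 = 0 (clamped to 0)
  Event 11 (sale 2): sell min(2,0)=0. stock: 0 - 0 = 0. total_sold = 36
  Event 12 (sale 16): sell min(16,0)=0. stock: 0 - 0 = 0. total_sold = 36
  Event 13 (sale 15): sell min(15,0)=0. stock: 0 - 0 = 0. total_sold = 36
  Event 14 (sale 2): sell min(2,0)=0. stock: 0 - 0 = 0. total_sold = 36
  Event 15 (restock 8): 0 + 8 = 8
Final: stock = 8, total_sold = 36

First zero at event 4.

Answer: 4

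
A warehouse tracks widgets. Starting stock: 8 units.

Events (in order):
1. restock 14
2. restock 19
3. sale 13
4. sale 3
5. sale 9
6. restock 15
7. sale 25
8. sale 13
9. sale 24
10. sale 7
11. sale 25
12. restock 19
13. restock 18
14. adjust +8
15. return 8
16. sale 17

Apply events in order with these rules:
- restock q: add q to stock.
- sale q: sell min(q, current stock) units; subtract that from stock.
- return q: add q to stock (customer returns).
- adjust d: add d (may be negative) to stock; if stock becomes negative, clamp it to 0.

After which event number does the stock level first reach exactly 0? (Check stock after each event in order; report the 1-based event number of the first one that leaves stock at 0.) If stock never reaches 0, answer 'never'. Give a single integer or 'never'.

Processing events:
Start: stock = 8
  Event 1 (restock 14): 8 + 14 = 22
  Event 2 (restock 19): 22 + 19 = 41
  Event 3 (sale 13): sell min(13,41)=13. stock: 41 - 13 = 28. total_sold = 13
  Event 4 (sale 3): sell min(3,28)=3. stock: 28 - 3 = 25. total_sold = 16
  Event 5 (sale 9): sell min(9,25)=9. stock: 25 - 9 = 16. total_sold = 25
  Event 6 (restock 15): 16 + 15 = 31
  Event 7 (sale 25): sell min(25,31)=25. stock: 31 - 25 = 6. total_sold = 50
  Event 8 (sale 13): sell min(13,6)=6. stock: 6 - 6 = 0. total_sold = 56
  Event 9 (sale 24): sell min(24,0)=0. stock: 0 - 0 = 0. total_sold = 56
  Event 10 (sale 7): sell min(7,0)=0. stock: 0 - 0 = 0. total_sold = 56
  Event 11 (sale 25): sell min(25,0)=0. stock: 0 - 0 = 0. total_sold = 56
  Event 12 (restock 19): 0 + 19 = 19
  Event 13 (restock 18): 19 + 18 = 37
  Event 14 (adjust +8): 37 + 8 = 45
  Event 15 (return 8): 45 + 8 = 53
  Event 16 (sale 17): sell min(17,53)=17. stock: 53 - 17 = 36. total_sold = 73
Final: stock = 36, total_sold = 73

First zero at event 8.

Answer: 8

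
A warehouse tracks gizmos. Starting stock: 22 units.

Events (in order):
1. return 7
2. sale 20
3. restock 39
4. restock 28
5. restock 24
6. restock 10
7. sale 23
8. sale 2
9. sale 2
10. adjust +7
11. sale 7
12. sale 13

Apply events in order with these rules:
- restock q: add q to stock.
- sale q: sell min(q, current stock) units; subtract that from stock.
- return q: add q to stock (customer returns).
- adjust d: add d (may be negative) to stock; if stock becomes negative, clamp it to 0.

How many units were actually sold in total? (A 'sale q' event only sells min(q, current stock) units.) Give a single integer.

Answer: 67

Derivation:
Processing events:
Start: stock = 22
  Event 1 (return 7): 22 + 7 = 29
  Event 2 (sale 20): sell min(20,29)=20. stock: 29 - 20 = 9. total_sold = 20
  Event 3 (restock 39): 9 + 39 = 48
  Event 4 (restock 28): 48 + 28 = 76
  Event 5 (restock 24): 76 + 24 = 100
  Event 6 (restock 10): 100 + 10 = 110
  Event 7 (sale 23): sell min(23,110)=23. stock: 110 - 23 = 87. total_sold = 43
  Event 8 (sale 2): sell min(2,87)=2. stock: 87 - 2 = 85. total_sold = 45
  Event 9 (sale 2): sell min(2,85)=2. stock: 85 - 2 = 83. total_sold = 47
  Event 10 (adjust +7): 83 + 7 = 90
  Event 11 (sale 7): sell min(7,90)=7. stock: 90 - 7 = 83. total_sold = 54
  Event 12 (sale 13): sell min(13,83)=13. stock: 83 - 13 = 70. total_sold = 67
Final: stock = 70, total_sold = 67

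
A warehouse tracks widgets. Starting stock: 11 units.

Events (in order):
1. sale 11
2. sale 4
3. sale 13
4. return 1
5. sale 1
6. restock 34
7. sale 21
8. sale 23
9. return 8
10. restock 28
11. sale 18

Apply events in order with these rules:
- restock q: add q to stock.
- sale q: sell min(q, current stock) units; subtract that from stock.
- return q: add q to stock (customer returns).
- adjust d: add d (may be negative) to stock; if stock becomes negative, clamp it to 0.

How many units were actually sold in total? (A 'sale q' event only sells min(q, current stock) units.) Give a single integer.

Answer: 64

Derivation:
Processing events:
Start: stock = 11
  Event 1 (sale 11): sell min(11,11)=11. stock: 11 - 11 = 0. total_sold = 11
  Event 2 (sale 4): sell min(4,0)=0. stock: 0 - 0 = 0. total_sold = 11
  Event 3 (sale 13): sell min(13,0)=0. stock: 0 - 0 = 0. total_sold = 11
  Event 4 (return 1): 0 + 1 = 1
  Event 5 (sale 1): sell min(1,1)=1. stock: 1 - 1 = 0. total_sold = 12
  Event 6 (restock 34): 0 + 34 = 34
  Event 7 (sale 21): sell min(21,34)=21. stock: 34 - 21 = 13. total_sold = 33
  Event 8 (sale 23): sell min(23,13)=13. stock: 13 - 13 = 0. total_sold = 46
  Event 9 (return 8): 0 + 8 = 8
  Event 10 (restock 28): 8 + 28 = 36
  Event 11 (sale 18): sell min(18,36)=18. stock: 36 - 18 = 18. total_sold = 64
Final: stock = 18, total_sold = 64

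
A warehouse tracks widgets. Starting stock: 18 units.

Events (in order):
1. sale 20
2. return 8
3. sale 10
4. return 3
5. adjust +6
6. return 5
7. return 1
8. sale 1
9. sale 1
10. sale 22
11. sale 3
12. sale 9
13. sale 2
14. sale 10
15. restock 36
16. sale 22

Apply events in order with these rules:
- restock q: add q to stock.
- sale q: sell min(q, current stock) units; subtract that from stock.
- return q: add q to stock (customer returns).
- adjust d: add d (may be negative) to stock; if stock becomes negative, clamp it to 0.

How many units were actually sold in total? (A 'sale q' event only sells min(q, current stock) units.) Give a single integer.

Answer: 63

Derivation:
Processing events:
Start: stock = 18
  Event 1 (sale 20): sell min(20,18)=18. stock: 18 - 18 = 0. total_sold = 18
  Event 2 (return 8): 0 + 8 = 8
  Event 3 (sale 10): sell min(10,8)=8. stock: 8 - 8 = 0. total_sold = 26
  Event 4 (return 3): 0 + 3 = 3
  Event 5 (adjust +6): 3 + 6 = 9
  Event 6 (return 5): 9 + 5 = 14
  Event 7 (return 1): 14 + 1 = 15
  Event 8 (sale 1): sell min(1,15)=1. stock: 15 - 1 = 14. total_sold = 27
  Event 9 (sale 1): sell min(1,14)=1. stock: 14 - 1 = 13. total_sold = 28
  Event 10 (sale 22): sell min(22,13)=13. stock: 13 - 13 = 0. total_sold = 41
  Event 11 (sale 3): sell min(3,0)=0. stock: 0 - 0 = 0. total_sold = 41
  Event 12 (sale 9): sell min(9,0)=0. stock: 0 - 0 = 0. total_sold = 41
  Event 13 (sale 2): sell min(2,0)=0. stock: 0 - 0 = 0. total_sold = 41
  Event 14 (sale 10): sell min(10,0)=0. stock: 0 - 0 = 0. total_sold = 41
  Event 15 (restock 36): 0 + 36 = 36
  Event 16 (sale 22): sell min(22,36)=22. stock: 36 - 22 = 14. total_sold = 63
Final: stock = 14, total_sold = 63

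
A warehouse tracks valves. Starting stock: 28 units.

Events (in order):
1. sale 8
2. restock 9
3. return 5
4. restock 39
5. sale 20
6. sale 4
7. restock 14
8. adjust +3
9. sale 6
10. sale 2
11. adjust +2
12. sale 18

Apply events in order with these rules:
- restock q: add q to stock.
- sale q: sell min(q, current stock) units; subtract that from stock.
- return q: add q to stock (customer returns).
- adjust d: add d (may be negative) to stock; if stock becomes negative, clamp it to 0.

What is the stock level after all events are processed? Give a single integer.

Answer: 42

Derivation:
Processing events:
Start: stock = 28
  Event 1 (sale 8): sell min(8,28)=8. stock: 28 - 8 = 20. total_sold = 8
  Event 2 (restock 9): 20 + 9 = 29
  Event 3 (return 5): 29 + 5 = 34
  Event 4 (restock 39): 34 + 39 = 73
  Event 5 (sale 20): sell min(20,73)=20. stock: 73 - 20 = 53. total_sold = 28
  Event 6 (sale 4): sell min(4,53)=4. stock: 53 - 4 = 49. total_sold = 32
  Event 7 (restock 14): 49 + 14 = 63
  Event 8 (adjust +3): 63 + 3 = 66
  Event 9 (sale 6): sell min(6,66)=6. stock: 66 - 6 = 60. total_sold = 38
  Event 10 (sale 2): sell min(2,60)=2. stock: 60 - 2 = 58. total_sold = 40
  Event 11 (adjust +2): 58 + 2 = 60
  Event 12 (sale 18): sell min(18,60)=18. stock: 60 - 18 = 42. total_sold = 58
Final: stock = 42, total_sold = 58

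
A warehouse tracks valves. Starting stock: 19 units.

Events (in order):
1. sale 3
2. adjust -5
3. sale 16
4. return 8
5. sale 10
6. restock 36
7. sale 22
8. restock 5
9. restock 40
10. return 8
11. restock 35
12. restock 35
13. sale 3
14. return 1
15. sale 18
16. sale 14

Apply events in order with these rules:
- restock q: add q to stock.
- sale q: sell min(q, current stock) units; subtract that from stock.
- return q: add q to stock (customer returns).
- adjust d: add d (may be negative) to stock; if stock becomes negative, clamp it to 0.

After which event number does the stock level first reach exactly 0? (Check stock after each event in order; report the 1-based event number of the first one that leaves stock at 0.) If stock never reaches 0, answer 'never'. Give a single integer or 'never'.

Processing events:
Start: stock = 19
  Event 1 (sale 3): sell min(3,19)=3. stock: 19 - 3 = 16. total_sold = 3
  Event 2 (adjust -5): 16 + -5 = 11
  Event 3 (sale 16): sell min(16,11)=11. stock: 11 - 11 = 0. total_sold = 14
  Event 4 (return 8): 0 + 8 = 8
  Event 5 (sale 10): sell min(10,8)=8. stock: 8 - 8 = 0. total_sold = 22
  Event 6 (restock 36): 0 + 36 = 36
  Event 7 (sale 22): sell min(22,36)=22. stock: 36 - 22 = 14. total_sold = 44
  Event 8 (restock 5): 14 + 5 = 19
  Event 9 (restock 40): 19 + 40 = 59
  Event 10 (return 8): 59 + 8 = 67
  Event 11 (restock 35): 67 + 35 = 102
  Event 12 (restock 35): 102 + 35 = 137
  Event 13 (sale 3): sell min(3,137)=3. stock: 137 - 3 = 134. total_sold = 47
  Event 14 (return 1): 134 + 1 = 135
  Event 15 (sale 18): sell min(18,135)=18. stock: 135 - 18 = 117. total_sold = 65
  Event 16 (sale 14): sell min(14,117)=14. stock: 117 - 14 = 103. total_sold = 79
Final: stock = 103, total_sold = 79

First zero at event 3.

Answer: 3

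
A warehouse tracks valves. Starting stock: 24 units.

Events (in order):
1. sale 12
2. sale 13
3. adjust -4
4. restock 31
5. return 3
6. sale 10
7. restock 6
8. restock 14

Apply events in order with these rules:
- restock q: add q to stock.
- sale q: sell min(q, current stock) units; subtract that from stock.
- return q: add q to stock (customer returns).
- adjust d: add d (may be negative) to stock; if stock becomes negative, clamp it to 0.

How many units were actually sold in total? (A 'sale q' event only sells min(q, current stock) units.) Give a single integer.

Processing events:
Start: stock = 24
  Event 1 (sale 12): sell min(12,24)=12. stock: 24 - 12 = 12. total_sold = 12
  Event 2 (sale 13): sell min(13,12)=12. stock: 12 - 12 = 0. total_sold = 24
  Event 3 (adjust -4): 0 + -4 = 0 (clamped to 0)
  Event 4 (restock 31): 0 + 31 = 31
  Event 5 (return 3): 31 + 3 = 34
  Event 6 (sale 10): sell min(10,34)=10. stock: 34 - 10 = 24. total_sold = 34
  Event 7 (restock 6): 24 + 6 = 30
  Event 8 (restock 14): 30 + 14 = 44
Final: stock = 44, total_sold = 34

Answer: 34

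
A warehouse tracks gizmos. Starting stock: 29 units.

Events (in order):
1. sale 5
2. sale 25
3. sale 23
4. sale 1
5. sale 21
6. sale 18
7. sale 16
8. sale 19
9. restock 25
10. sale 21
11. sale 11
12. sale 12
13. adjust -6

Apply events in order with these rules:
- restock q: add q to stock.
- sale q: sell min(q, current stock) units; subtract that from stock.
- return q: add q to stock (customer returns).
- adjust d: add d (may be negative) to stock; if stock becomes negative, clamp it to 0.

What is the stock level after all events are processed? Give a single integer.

Answer: 0

Derivation:
Processing events:
Start: stock = 29
  Event 1 (sale 5): sell min(5,29)=5. stock: 29 - 5 = 24. total_sold = 5
  Event 2 (sale 25): sell min(25,24)=24. stock: 24 - 24 = 0. total_sold = 29
  Event 3 (sale 23): sell min(23,0)=0. stock: 0 - 0 = 0. total_sold = 29
  Event 4 (sale 1): sell min(1,0)=0. stock: 0 - 0 = 0. total_sold = 29
  Event 5 (sale 21): sell min(21,0)=0. stock: 0 - 0 = 0. total_sold = 29
  Event 6 (sale 18): sell min(18,0)=0. stock: 0 - 0 = 0. total_sold = 29
  Event 7 (sale 16): sell min(16,0)=0. stock: 0 - 0 = 0. total_sold = 29
  Event 8 (sale 19): sell min(19,0)=0. stock: 0 - 0 = 0. total_sold = 29
  Event 9 (restock 25): 0 + 25 = 25
  Event 10 (sale 21): sell min(21,25)=21. stock: 25 - 21 = 4. total_sold = 50
  Event 11 (sale 11): sell min(11,4)=4. stock: 4 - 4 = 0. total_sold = 54
  Event 12 (sale 12): sell min(12,0)=0. stock: 0 - 0 = 0. total_sold = 54
  Event 13 (adjust -6): 0 + -6 = 0 (clamped to 0)
Final: stock = 0, total_sold = 54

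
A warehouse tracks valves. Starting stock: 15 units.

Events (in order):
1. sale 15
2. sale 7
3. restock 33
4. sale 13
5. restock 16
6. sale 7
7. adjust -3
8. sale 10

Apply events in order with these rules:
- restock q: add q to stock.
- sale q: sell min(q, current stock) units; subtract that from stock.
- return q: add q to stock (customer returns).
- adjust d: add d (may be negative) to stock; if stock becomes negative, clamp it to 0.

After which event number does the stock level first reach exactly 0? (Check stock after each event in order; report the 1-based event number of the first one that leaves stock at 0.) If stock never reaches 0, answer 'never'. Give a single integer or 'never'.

Answer: 1

Derivation:
Processing events:
Start: stock = 15
  Event 1 (sale 15): sell min(15,15)=15. stock: 15 - 15 = 0. total_sold = 15
  Event 2 (sale 7): sell min(7,0)=0. stock: 0 - 0 = 0. total_sold = 15
  Event 3 (restock 33): 0 + 33 = 33
  Event 4 (sale 13): sell min(13,33)=13. stock: 33 - 13 = 20. total_sold = 28
  Event 5 (restock 16): 20 + 16 = 36
  Event 6 (sale 7): sell min(7,36)=7. stock: 36 - 7 = 29. total_sold = 35
  Event 7 (adjust -3): 29 + -3 = 26
  Event 8 (sale 10): sell min(10,26)=10. stock: 26 - 10 = 16. total_sold = 45
Final: stock = 16, total_sold = 45

First zero at event 1.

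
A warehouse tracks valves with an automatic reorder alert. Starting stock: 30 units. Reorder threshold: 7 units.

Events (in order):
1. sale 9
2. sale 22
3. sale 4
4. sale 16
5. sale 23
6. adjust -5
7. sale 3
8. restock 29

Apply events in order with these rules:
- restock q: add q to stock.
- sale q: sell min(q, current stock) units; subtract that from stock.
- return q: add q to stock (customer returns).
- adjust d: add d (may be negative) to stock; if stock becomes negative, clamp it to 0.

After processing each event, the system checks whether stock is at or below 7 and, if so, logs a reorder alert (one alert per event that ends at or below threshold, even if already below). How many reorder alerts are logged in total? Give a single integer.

Processing events:
Start: stock = 30
  Event 1 (sale 9): sell min(9,30)=9. stock: 30 - 9 = 21. total_sold = 9
  Event 2 (sale 22): sell min(22,21)=21. stock: 21 - 21 = 0. total_sold = 30
  Event 3 (sale 4): sell min(4,0)=0. stock: 0 - 0 = 0. total_sold = 30
  Event 4 (sale 16): sell min(16,0)=0. stock: 0 - 0 = 0. total_sold = 30
  Event 5 (sale 23): sell min(23,0)=0. stock: 0 - 0 = 0. total_sold = 30
  Event 6 (adjust -5): 0 + -5 = 0 (clamped to 0)
  Event 7 (sale 3): sell min(3,0)=0. stock: 0 - 0 = 0. total_sold = 30
  Event 8 (restock 29): 0 + 29 = 29
Final: stock = 29, total_sold = 30

Checking against threshold 7:
  After event 1: stock=21 > 7
  After event 2: stock=0 <= 7 -> ALERT
  After event 3: stock=0 <= 7 -> ALERT
  After event 4: stock=0 <= 7 -> ALERT
  After event 5: stock=0 <= 7 -> ALERT
  After event 6: stock=0 <= 7 -> ALERT
  After event 7: stock=0 <= 7 -> ALERT
  After event 8: stock=29 > 7
Alert events: [2, 3, 4, 5, 6, 7]. Count = 6

Answer: 6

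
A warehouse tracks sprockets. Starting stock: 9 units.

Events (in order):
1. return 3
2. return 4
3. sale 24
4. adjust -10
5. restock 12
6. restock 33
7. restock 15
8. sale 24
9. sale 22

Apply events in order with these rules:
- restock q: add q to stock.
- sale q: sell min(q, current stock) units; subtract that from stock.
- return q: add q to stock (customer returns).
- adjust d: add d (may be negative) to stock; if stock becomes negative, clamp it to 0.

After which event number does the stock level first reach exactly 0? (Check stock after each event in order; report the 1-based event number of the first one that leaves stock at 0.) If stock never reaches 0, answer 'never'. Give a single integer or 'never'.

Processing events:
Start: stock = 9
  Event 1 (return 3): 9 + 3 = 12
  Event 2 (return 4): 12 + 4 = 16
  Event 3 (sale 24): sell min(24,16)=16. stock: 16 - 16 = 0. total_sold = 16
  Event 4 (adjust -10): 0 + -10 = 0 (clamped to 0)
  Event 5 (restock 12): 0 + 12 = 12
  Event 6 (restock 33): 12 + 33 = 45
  Event 7 (restock 15): 45 + 15 = 60
  Event 8 (sale 24): sell min(24,60)=24. stock: 60 - 24 = 36. total_sold = 40
  Event 9 (sale 22): sell min(22,36)=22. stock: 36 - 22 = 14. total_sold = 62
Final: stock = 14, total_sold = 62

First zero at event 3.

Answer: 3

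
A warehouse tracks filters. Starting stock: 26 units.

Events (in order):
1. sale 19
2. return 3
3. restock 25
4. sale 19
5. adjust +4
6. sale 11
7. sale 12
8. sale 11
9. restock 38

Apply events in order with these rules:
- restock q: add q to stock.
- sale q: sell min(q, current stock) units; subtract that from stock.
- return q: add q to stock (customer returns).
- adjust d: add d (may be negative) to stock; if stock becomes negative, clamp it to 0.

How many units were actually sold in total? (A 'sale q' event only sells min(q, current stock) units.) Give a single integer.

Answer: 58

Derivation:
Processing events:
Start: stock = 26
  Event 1 (sale 19): sell min(19,26)=19. stock: 26 - 19 = 7. total_sold = 19
  Event 2 (return 3): 7 + 3 = 10
  Event 3 (restock 25): 10 + 25 = 35
  Event 4 (sale 19): sell min(19,35)=19. stock: 35 - 19 = 16. total_sold = 38
  Event 5 (adjust +4): 16 + 4 = 20
  Event 6 (sale 11): sell min(11,20)=11. stock: 20 - 11 = 9. total_sold = 49
  Event 7 (sale 12): sell min(12,9)=9. stock: 9 - 9 = 0. total_sold = 58
  Event 8 (sale 11): sell min(11,0)=0. stock: 0 - 0 = 0. total_sold = 58
  Event 9 (restock 38): 0 + 38 = 38
Final: stock = 38, total_sold = 58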